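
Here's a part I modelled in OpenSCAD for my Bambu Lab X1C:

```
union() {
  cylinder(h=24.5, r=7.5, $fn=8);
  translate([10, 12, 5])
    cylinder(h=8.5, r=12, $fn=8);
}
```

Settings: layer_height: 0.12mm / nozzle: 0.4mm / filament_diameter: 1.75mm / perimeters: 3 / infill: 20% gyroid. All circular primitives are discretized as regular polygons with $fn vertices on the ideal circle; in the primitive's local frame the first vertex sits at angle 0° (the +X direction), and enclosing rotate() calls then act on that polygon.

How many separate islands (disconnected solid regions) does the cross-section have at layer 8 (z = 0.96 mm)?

1

At z = 0.96 mm: the r=7.5 cylinder gives a regular 8-gon of circumradius 7.5 (constant along its height); the cylinder at (10, 12) is absent (z outside [5, 13.5]); Taking the union: only the r=7.5 cylinder is present, so the union is just that shape — 1 connected region. Overall, the cross-section is a single solid region. Island count = 1.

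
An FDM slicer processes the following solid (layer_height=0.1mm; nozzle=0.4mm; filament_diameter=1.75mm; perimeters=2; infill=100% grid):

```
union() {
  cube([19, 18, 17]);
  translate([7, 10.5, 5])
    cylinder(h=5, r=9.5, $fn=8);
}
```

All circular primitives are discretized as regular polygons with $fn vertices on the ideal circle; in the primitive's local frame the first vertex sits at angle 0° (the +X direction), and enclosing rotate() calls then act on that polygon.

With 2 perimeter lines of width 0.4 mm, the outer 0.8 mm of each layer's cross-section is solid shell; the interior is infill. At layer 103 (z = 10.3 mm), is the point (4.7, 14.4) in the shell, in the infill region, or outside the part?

infill

At z = 10.3 mm: the cube is present — its section is the full 19×18 rectangle; the cylinder at (7, 10.5) is not intersected at this z (z outside [5, 10]); Combining (union): only the 19×18 cube is present, so the union is just that shape — 1 connected region. Overall, the cross-section is a single solid region. The nearest boundary edge runs (19.00, 18.00)→(0.00, 18.00); distance from the point to it = 3.60 mm. The point is inside the cross-section and 3.60 mm from the nearest boundary — more than the 0.8 mm shell width (2 × 0.4), so it's in the infill interior.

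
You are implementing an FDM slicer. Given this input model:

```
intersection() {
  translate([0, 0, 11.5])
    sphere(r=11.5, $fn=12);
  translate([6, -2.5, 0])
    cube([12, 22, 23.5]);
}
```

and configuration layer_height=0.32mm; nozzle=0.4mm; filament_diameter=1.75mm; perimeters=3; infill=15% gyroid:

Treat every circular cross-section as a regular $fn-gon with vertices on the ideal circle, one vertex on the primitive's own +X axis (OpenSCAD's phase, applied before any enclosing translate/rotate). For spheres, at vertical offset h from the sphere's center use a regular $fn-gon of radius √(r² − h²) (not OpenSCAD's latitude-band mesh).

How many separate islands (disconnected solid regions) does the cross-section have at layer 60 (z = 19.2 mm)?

1

At z = 19.2 mm: the r=11.5 sphere contributes a regular 12-gon of circumradius √(11.5²−7.7²) = 8.542; the cube at (6, -2.5) (footprint 12×22) is included at this height; Taking the intersection: the 12×22 cube at (6, -2.5) partially overlaps the r=11.5 sphere; clipping to the common part keeps 14.90 mm² — 1 connected region. Overall, the cross-section is a single solid region. Island count = 1.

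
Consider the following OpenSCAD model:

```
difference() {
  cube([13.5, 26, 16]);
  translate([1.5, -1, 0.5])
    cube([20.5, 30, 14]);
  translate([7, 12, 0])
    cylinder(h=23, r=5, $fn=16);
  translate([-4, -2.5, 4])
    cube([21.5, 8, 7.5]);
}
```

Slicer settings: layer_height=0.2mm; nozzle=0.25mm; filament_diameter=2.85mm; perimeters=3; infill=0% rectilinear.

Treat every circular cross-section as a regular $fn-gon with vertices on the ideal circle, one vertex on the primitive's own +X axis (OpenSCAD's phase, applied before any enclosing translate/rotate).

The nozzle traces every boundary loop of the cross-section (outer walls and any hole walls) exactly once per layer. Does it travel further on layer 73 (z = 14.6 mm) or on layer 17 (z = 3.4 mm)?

Layer 73 (z = 14.6): the cube (footprint 13.5×26) is included at this height (perimeter 79.00 mm); the cube at (1.5, -1) is not intersected at this z (z outside [0.5, 14.5]); the r=5 cylinder at (7, 12) gives a regular 16-gon of circumradius 5 (constant along its height) (perimeter = 2·16·5.000·sin(180°/16) = 31.21 mm); the cube at (-4, -2.5) is not intersected at this z (z outside [4, 11.5]); Subtracting the remaining from the first: starting from the 13.5×26 cube, the r=5 cylinder at (7, 12) lies wholly inside it (removes its full 76.54 mm² and its 31.21 mm outline becomes a hole wall) — boundary (outer + 1 inner loop) = 110.21 mm. So its perimeter = 110.21 mm. Layer 17 (z = 3.4): the cube (footprint 13.5×26) is included at this height (perimeter 79.00 mm); the 20.5×30 cube at (1.5, -1) contributes its full rectangle (perimeter 101.00 mm); the r=5 cylinder at (7, 12) contributes a regular 16-gon of circumradius 5 (perimeter = 2·16·5.000·sin(180°/16) = 31.21 mm); the cube at (-4, -2.5) is absent (z outside [4, 11.5]); After the difference (first − rest): starting from the 13.5×26 cube, the 20.5×30 cube at (1.5, -1) partially overlaps it — only the 312.00 mm² overlap (of its 615.00 mm²) is removed, clipping the outline; the r=5 cylinder at (7, 12) misses the remaining region (no effect) — boundary = 55.00 mm. So its perimeter = 55.00 mm. Layer 73 is larger (110.21 vs 55.00 mm).

layer 73 (z = 14.6 mm)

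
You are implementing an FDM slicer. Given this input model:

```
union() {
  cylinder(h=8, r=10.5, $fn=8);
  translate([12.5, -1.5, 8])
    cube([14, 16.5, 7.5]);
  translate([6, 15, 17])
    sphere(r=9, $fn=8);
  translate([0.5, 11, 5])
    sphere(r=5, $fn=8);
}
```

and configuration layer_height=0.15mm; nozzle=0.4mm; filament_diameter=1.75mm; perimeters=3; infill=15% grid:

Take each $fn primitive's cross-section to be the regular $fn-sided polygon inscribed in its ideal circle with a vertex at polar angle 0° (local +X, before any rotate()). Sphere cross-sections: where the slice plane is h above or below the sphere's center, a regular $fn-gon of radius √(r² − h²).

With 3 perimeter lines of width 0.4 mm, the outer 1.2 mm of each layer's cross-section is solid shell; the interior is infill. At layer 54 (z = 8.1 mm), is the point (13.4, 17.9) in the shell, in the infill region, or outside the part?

At z = 8.1 mm: the cylinder is absent (z outside [0, 8]); the cube at (12.5, -1.5) is present — its section is the full 14×16.5 rectangle; the sphere at (6, 15): section is a regular 8-gon, circumradius = √(r²−h²) = √(9²−8.9²) = 1.338; the r=5 sphere at (0.5, 11) contributes a regular 8-gon of circumradius √(5²−3.1²) = 3.923; Merging all regions: the 3 present regions are separate (no shared area or edge), so areas and boundary lengths simply add and each stays a separate island — 3 connected regions. Overall, the cross-section has 3 separate islands. The nearest boundary edge runs (12.50, 15.00)→(26.50, 15.00); distance from the point to it = 2.90 mm. The point is not inside any of the regions above, so it lies outside the cross-section (2.90 mm from the nearest boundary).

outside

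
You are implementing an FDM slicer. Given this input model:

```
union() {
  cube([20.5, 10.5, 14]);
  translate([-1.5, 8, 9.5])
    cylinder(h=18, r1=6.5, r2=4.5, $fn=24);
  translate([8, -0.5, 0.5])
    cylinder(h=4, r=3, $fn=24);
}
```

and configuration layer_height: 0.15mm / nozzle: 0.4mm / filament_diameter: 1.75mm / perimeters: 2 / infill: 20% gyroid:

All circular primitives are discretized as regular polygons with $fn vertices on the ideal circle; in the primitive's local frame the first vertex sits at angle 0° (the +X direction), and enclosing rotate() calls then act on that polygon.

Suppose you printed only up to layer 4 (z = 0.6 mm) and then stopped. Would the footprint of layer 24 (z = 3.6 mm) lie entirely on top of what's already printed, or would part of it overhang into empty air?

Compare the two slices. At z = 0.6: the cube (footprint 20.5×10.5) is included at this height (area 215.25 mm²); the cone at (-1.5, 8) does not reach this height (z outside [9.5, 27.5]); the cylinder at (8, -0.5): section is a regular 24-gon, circumradius r=3 (area = (24/2)·3.000²·sin(360°/24) = 27.95 mm²); Combining (union): the regions partially overlap — summed areas 243.20 mm² minus the doubly-counted overlap 11.01 mm² gives 232.19 mm² — area = 232.19 mm². At z = 3.6: the 20.5×10.5 cube contributes its full rectangle (area 215.25 mm²); the cone at (-1.5, 8) is absent (z outside [9.5, 27.5]); the r=3 cylinder at (8, -0.5) gives a regular 24-gon of circumradius 3 (constant along its height) (area = (24/2)·3.000²·sin(360°/24) = 27.95 mm²); Taking the union: the regions partially overlap — summed areas 243.20 mm² minus the doubly-counted overlap 11.01 mm² gives 232.19 mm² — area = 232.19 mm². Checking containment: the cross-section at z = 3.6 is a subset of the cross-section at z = 0.6.

entirely on top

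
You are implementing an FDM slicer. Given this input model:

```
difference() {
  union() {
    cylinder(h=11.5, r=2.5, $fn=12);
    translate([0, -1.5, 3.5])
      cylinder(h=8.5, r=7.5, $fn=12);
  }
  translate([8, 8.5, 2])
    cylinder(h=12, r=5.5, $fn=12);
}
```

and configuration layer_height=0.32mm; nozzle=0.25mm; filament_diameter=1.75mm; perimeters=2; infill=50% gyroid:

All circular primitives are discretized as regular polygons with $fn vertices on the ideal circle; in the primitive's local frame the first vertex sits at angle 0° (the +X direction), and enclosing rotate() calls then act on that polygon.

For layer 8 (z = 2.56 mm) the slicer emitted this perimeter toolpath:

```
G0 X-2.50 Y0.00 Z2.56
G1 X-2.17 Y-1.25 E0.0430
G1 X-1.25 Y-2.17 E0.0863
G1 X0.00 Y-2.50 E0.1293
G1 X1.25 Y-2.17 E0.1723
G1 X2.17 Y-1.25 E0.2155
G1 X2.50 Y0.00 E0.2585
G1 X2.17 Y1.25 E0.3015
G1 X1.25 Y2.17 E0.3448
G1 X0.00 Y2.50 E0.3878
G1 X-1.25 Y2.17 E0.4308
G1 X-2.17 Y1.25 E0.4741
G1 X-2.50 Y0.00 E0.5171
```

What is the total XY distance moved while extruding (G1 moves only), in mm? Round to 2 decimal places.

Sum the Euclidean lengths of each G1 segment: total = 15.55 mm.

15.55 mm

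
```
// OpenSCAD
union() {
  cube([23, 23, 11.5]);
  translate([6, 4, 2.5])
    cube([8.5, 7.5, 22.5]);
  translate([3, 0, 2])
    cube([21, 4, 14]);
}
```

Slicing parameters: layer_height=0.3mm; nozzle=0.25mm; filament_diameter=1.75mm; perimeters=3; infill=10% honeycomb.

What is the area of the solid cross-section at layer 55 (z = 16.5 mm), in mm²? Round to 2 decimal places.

63.75 mm²

At z = 16.5 mm: the cube is not intersected at this z (z outside [0, 11.5]); the cube at (6, 4) (footprint 8.5×7.5) is included at this height (area 63.75 mm²); the cube at (3, 0) is not intersected at this z (z outside [2, 16]); Merging all regions: only the 8.5×7.5 cube at (6, 4) is present, so the union is just that shape — area = 63.75 mm². Overall, the cross-section is a single solid region. Net area = 63.75 mm².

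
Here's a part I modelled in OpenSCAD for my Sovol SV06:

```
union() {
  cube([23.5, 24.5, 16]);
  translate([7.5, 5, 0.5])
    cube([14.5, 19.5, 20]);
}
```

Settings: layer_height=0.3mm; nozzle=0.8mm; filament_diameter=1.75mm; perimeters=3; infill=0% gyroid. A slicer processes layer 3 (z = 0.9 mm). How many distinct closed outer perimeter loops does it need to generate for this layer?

At z = 0.9 mm: the cube is present — its section is the full 23.5×24.5 rectangle; the cube at (7.5, 5) is present — its section is the full 14.5×19.5 rectangle; Taking the union: the 14.5×19.5 cube at (7.5, 5) lies entirely inside the 23.5×24.5 cube, so the union is just the 23.5×24.5 cube — 1 connected region. The result has 1 disconnected region.

1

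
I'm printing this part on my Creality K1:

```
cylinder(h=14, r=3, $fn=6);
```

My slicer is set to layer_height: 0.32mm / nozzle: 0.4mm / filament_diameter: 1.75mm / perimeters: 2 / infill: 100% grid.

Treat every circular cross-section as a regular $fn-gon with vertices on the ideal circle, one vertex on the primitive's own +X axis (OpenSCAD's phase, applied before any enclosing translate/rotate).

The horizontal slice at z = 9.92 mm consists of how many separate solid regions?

1

At z = 9.92 mm: the cylinder: section is a regular 6-gon, circumradius r=3. The result has 1 disconnected region.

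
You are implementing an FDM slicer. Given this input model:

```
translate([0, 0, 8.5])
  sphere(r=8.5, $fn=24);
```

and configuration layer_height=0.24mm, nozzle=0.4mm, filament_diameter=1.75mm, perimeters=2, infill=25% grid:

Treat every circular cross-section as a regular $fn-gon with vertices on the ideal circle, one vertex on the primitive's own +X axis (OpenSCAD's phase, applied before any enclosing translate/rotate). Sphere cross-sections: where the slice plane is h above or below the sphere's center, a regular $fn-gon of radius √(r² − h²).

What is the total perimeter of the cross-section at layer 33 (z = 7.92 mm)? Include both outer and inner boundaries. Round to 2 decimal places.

At z = 7.92 mm: the r=8.5 sphere contributes a regular 24-gon of circumradius √(8.5²−0.58²) = 8.480 (perimeter = 2·24·8.480·sin(180°/24) = 53.13 mm). Overall, the cross-section is a single solid region. Total boundary length (outer) = 53.13 mm.

53.13 mm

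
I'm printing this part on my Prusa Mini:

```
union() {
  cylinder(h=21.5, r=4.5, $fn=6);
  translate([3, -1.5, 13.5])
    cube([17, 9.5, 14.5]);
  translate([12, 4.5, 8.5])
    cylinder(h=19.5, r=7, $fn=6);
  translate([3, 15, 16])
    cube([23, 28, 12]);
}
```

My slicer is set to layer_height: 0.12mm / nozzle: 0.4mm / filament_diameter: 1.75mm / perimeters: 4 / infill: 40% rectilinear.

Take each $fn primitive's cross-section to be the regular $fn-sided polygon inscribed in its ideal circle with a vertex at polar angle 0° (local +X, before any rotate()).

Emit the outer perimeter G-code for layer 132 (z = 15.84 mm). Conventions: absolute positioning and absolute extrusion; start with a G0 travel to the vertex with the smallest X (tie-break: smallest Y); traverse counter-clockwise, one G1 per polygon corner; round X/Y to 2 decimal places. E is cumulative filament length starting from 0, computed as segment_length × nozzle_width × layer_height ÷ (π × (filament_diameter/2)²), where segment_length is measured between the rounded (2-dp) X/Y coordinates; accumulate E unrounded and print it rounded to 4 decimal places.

At z = 15.84 mm: the cylinder: section is a regular 6-gon, circumradius r=4.5; the cube at (3, -1.5) (footprint 17×9.5) is included at this height; the r=7 cylinder at (12, 4.5) contributes a regular 6-gon of circumradius 7; the cube at (3, 15) is absent (z outside [16, 28]); Merging all regions: the regions partially overlap (shared area 108.69 mm²), so overlapping operands fuse into one piece — 1 connected region. The outline is a single polygon with 18 vertices. Extrusion per mm of travel: 0.4 × 0.12 / (π × 0.875²) = 0.019956. Accumulating E over each segment gives final E = 1.4680.

G0 X-4.50 Y0.00 Z15.84
G1 X-2.25 Y-3.90 E0.0899
G1 X2.25 Y-3.90 E0.1797
G1 X3.63 Y-1.50 E0.2349
G1 X8.46 Y-1.50 E0.3313
G1 X8.50 Y-1.56 E0.3327
G1 X15.50 Y-1.56 E0.4724
G1 X15.54 Y-1.50 E0.4739
G1 X20.00 Y-1.50 E0.5629
G1 X20.00 Y8.00 E0.7524
G1 X16.98 Y8.00 E0.8127
G1 X15.50 Y10.56 E0.8717
G1 X8.50 Y10.56 E1.0114
G1 X7.02 Y8.00 E1.0704
G1 X3.00 Y8.00 E1.1507
G1 X3.00 Y2.60 E1.2584
G1 X2.25 Y3.90 E1.2884
G1 X-2.25 Y3.90 E1.3782
G1 X-4.50 Y0.00 E1.4680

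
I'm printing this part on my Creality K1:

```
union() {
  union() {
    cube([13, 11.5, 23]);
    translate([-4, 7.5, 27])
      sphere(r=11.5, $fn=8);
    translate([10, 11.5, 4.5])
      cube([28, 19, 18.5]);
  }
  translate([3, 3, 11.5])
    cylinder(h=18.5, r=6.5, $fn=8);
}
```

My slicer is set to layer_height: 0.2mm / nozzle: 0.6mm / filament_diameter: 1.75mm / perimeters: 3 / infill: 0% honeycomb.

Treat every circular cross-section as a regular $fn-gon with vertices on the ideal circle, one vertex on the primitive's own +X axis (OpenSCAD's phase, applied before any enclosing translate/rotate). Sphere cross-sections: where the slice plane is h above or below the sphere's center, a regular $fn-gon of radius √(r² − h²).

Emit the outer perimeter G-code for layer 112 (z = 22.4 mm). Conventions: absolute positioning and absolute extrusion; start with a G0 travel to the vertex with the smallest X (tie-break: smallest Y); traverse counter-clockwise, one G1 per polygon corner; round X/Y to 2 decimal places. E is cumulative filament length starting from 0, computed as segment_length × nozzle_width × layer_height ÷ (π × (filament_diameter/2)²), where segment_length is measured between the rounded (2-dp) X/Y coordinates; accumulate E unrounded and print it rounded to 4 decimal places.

At z = 22.4 mm: the cube is present — its section is the full 13×11.5 rectangle; the sphere at (-4, 7.5): section is a regular 8-gon, circumradius = √(r²−h²) = √(11.5²−4.6²) = 10.540; the cube at (10, 11.5) is present — its section is the full 28×19 rectangle; Combining (union): the regions partially overlap (shared area 60.24 mm²), so overlapping operands fuse into one piece — 1 connected region; the cylinder at (3, 3): section is a regular 8-gon, circumradius r=6.5; Merging all regions: the regions partially overlap (shared area 100.47 mm²), so overlapping operands fuse into one piece — 1 connected region. The outline is a single polygon with 17 vertices. Extrusion per mm of travel: 0.6 × 0.2 / (π × 0.875²) = 0.049890. Accumulating E over each segment gives final E = 8.5166.

G0 X-14.54 Y7.50 Z22.40
G1 X-11.45 Y0.05 E0.4024
G1 X-4.00 Y-3.04 E0.8048
G1 X-1.06 Y-1.82 E0.9636
G1 X3.00 Y-3.50 E1.1828
G1 X7.60 Y-1.60 E1.4311
G1 X8.26 Y0.00 E1.5174
G1 X13.00 Y0.00 E1.7539
G1 X13.00 Y11.50 E2.3277
G1 X38.00 Y11.50 E3.5749
G1 X38.00 Y30.50 E4.5228
G1 X10.00 Y30.50 E5.9197
G1 X10.00 Y11.50 E6.8677
G1 X4.88 Y11.50 E7.1231
G1 X3.45 Y14.95 E7.3094
G1 X-4.00 Y18.04 E7.7118
G1 X-11.45 Y14.95 E8.1142
G1 X-14.54 Y7.50 E8.5166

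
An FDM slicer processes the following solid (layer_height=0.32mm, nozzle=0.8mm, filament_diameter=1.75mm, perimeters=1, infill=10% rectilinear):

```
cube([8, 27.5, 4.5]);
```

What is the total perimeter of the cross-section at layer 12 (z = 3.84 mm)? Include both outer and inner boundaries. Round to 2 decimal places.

At z = 3.84 mm: the 8×27.5 cube contributes its full rectangle (perimeter 71.00 mm). Overall, the cross-section is a single solid region. Total boundary length (outer) = 71.00 mm.

71.00 mm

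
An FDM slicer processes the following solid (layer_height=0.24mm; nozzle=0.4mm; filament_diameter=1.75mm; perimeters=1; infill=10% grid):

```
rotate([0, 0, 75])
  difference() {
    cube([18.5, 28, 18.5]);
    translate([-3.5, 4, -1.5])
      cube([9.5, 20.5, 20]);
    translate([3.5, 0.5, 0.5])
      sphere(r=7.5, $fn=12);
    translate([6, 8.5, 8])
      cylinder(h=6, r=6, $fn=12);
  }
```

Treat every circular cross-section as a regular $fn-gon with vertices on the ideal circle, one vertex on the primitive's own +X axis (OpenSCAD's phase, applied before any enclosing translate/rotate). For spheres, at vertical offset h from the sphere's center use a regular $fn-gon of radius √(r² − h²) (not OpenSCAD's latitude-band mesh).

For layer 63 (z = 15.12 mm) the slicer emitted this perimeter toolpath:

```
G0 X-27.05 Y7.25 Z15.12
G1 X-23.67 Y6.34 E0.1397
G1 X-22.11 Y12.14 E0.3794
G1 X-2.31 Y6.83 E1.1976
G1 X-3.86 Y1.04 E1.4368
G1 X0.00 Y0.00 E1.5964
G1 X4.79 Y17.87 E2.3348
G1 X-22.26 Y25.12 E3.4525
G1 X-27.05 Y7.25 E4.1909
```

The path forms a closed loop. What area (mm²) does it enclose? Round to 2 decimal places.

Apply the shoelace formula to the sequence of (X, Y) vertices; enclosed area = 395.07 mm².

395.07 mm²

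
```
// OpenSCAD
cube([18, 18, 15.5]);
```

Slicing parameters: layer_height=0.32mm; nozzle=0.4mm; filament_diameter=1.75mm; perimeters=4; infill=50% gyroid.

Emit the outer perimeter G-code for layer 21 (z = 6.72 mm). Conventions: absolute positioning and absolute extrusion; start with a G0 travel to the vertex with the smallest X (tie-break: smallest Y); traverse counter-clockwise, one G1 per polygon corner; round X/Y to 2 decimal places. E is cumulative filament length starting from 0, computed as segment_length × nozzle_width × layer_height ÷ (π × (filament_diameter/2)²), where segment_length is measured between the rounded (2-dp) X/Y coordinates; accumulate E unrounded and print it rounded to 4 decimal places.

At z = 6.72 mm: the cube is present — its section is the full 18×18 rectangle. The outline is a single polygon with 4 vertices. Extrusion per mm of travel: 0.4 × 0.32 / (π × 0.875²) = 0.053216. Accumulating E over each segment gives final E = 3.8316.

G0 X0.00 Y0.00 Z6.72
G1 X18.00 Y0.00 E0.9579
G1 X18.00 Y18.00 E1.9158
G1 X0.00 Y18.00 E2.8737
G1 X0.00 Y0.00 E3.8316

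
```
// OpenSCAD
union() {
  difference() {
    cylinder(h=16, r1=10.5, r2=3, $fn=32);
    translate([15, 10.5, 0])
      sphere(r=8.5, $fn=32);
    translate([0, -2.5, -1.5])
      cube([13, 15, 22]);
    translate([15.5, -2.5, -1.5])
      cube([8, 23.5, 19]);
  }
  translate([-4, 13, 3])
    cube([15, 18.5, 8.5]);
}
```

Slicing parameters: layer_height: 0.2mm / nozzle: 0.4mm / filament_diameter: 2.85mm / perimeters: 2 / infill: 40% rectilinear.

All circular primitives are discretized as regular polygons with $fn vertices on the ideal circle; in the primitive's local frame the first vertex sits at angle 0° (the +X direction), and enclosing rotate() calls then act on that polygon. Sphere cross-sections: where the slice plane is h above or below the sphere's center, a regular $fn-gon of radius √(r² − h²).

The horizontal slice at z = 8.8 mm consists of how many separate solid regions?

2

At z = 8.8 mm: the cone contributes a regular 32-gon of circumradius 6.375 (interpolated between r1=10.5 and r2=3 at t=0.550); the sphere at (15, 10.5) is not intersected at this z (|z−center|=8.800 > r=8.5); the cube at (0, -2.5) is present — its section is the full 13×15 rectangle; the cube at (15.5, -2.5) is present — its section is the full 8×23.5 rectangle; After the difference (first − rest): starting from the cone, the 13×15 cube at (0, -2.5) partially overlaps it — only the 47.18 mm² overlap (of its 195.00 mm²) is removed, clipping the outline; the 8×23.5 cube at (15.5, -2.5) misses the remaining region (no effect) — 1 connected region; the cube at (-4, 13) (footprint 15×18.5) is included at this height; Merging all regions: the 2 present regions are separate (no shared area or edge), so areas and boundary lengths simply add and each stays a separate island — 2 connected regions. The result has 2 disconnected regions.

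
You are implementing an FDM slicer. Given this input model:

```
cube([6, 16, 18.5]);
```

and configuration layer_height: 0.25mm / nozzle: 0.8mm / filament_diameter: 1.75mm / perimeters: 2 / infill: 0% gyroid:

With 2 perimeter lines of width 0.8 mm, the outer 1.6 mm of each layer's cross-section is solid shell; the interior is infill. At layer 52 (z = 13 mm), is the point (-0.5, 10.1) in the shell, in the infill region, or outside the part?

At z = 13 mm: the cube (footprint 6×16) is included at this height. Overall, the cross-section is a single solid region. The nearest boundary edge runs (0.00, 16.00)→(0.00, 0.00); distance from the point to it = 0.50 mm. The point is not inside any of the regions above, so it lies outside the cross-section (0.50 mm from the nearest boundary).

outside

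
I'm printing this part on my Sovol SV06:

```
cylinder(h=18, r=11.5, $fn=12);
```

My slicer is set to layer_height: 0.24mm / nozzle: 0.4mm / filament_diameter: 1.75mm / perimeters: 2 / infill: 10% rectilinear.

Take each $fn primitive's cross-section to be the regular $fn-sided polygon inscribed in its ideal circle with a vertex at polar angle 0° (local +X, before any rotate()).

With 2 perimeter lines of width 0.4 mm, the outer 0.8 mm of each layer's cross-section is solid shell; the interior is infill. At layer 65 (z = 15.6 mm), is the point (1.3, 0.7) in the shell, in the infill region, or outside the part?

At z = 15.6 mm: the cylinder: section is a regular 12-gon, circumradius r=11.5. Overall, the cross-section is a single solid region. The nearest boundary edge runs (11.50, 0.00)→(9.96, 5.75); distance from the point to it = 9.67 mm. The point is inside the cross-section and 9.67 mm from the nearest boundary — more than the 0.8 mm shell width (2 × 0.4), so it's in the infill interior.

infill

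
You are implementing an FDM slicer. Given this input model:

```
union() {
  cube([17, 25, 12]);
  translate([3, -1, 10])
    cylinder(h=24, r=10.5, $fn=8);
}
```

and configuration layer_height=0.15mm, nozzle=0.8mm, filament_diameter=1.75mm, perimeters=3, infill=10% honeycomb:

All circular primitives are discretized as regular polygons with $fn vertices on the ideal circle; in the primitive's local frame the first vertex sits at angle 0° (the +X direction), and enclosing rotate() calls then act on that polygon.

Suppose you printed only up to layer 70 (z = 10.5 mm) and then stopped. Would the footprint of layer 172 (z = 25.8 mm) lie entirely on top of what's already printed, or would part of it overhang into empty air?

Compare the two slices. At z = 10.5: the 17×25 cube contributes its full rectangle (area 425.00 mm²); the cylinder at (3, -1): section is a regular 8-gon, circumradius r=10.5 (area = (8/2)·10.500²·sin(360°/8) = 311.83 mm²); Combining (union): the regions partially overlap — summed areas 736.83 mm² minus the doubly-counted overlap 94.30 mm² gives 642.53 mm² — area = 642.53 mm². At z = 25.8: the cube is not intersected at this z (z outside [0, 12]); the r=10.5 cylinder at (3, -1) contributes a regular 8-gon of circumradius 10.5 (area = (8/2)·10.500²·sin(360°/8) = 311.83 mm²); Combining (union): only the r=10.5 cylinder at (3, -1) is present, so the union is just that shape — area = 311.83 mm². Checking containment: the cross-section at z = 25.8 is a subset of the cross-section at z = 10.5.

entirely on top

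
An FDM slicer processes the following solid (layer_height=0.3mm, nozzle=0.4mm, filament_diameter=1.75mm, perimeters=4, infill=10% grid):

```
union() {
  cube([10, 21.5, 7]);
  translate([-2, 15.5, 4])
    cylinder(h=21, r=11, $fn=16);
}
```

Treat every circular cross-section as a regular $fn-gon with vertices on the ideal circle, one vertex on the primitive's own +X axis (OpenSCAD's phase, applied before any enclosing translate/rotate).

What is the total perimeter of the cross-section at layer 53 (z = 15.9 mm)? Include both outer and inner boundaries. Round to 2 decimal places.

68.67 mm

At z = 15.9 mm: the cube is not intersected at this z (z outside [0, 7]); the r=11 cylinder at (-2, 15.5) gives a regular 16-gon of circumradius 11 (constant along its height) (perimeter = 2·16·11.000·sin(180°/16) = 68.67 mm); Merging all regions: only the r=11 cylinder at (-2, 15.5) is present, so the union is just that shape — boundary = 68.67 mm. Overall, the cross-section is a single solid region. Total boundary length (outer) = 68.67 mm.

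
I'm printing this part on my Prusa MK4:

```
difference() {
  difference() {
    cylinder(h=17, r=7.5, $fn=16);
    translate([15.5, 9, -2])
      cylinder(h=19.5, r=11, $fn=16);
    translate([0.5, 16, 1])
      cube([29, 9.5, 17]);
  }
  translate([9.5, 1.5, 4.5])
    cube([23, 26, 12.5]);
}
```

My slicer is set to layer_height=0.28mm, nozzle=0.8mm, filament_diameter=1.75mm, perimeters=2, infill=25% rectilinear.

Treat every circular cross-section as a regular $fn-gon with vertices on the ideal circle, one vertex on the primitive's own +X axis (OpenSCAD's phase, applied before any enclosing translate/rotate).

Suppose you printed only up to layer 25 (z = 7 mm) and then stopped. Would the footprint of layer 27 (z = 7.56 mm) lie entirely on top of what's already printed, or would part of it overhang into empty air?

Compare the two slices. At z = 7: the r=7.5 cylinder contributes a regular 16-gon of circumradius 7.5 (area = (16/2)·7.500²·sin(360°/16) = 172.21 mm²); the cylinder at (15.5, 9): section is a regular 16-gon, circumradius r=11 (area = (16/2)·11.000²·sin(360°/16) = 370.44 mm²); the 29×9.5 cube at (0.5, 16) contributes its full rectangle (area 275.50 mm²); Subtracting the remaining from the first: starting from the r=7.5 cylinder (172.21 mm²), the r=11 cylinder at (15.5, 9) partially overlaps it — only the 0.79 mm² overlap (of its 370.44 mm²) is removed, clipping the outline; the 29×9.5 cube at (0.5, 16) misses the remaining region (no effect) — area = 171.42 mm²; the cube at (9.5, 1.5) is present — its section is the full 23×26 rectangle (area 598.00 mm²); Subtracting the remaining from the first: starting from the result so far (171.42 mm²), the 23×26 cube at (9.5, 1.5) misses the remaining region (no effect) — area = 171.42 mm². At z = 7.56: the r=7.5 cylinder gives a regular 16-gon of circumradius 7.5 (constant along its height) (area = (16/2)·7.500²·sin(360°/16) = 172.21 mm²); the r=11 cylinder at (15.5, 9) gives a regular 16-gon of circumradius 11 (constant along its height) (area = (16/2)·11.000²·sin(360°/16) = 370.44 mm²); the cube at (0.5, 16) (footprint 29×9.5) is included at this height (area 275.50 mm²); Subtracting the remaining from the first: starting from the r=7.5 cylinder (172.21 mm²), the r=11 cylinder at (15.5, 9) partially overlaps it — only the 0.79 mm² overlap (of its 370.44 mm²) is removed, clipping the outline; the 29×9.5 cube at (0.5, 16) misses the remaining region (no effect) — area = 171.42 mm²; the cube at (9.5, 1.5) is present — its section is the full 23×26 rectangle (area 598.00 mm²); After the difference (first − rest): starting from the result so far (171.42 mm²), the 23×26 cube at (9.5, 1.5) misses the remaining region (no effect) — area = 171.42 mm². Checking containment: the cross-section at z = 7.56 is a subset of the cross-section at z = 7.

entirely on top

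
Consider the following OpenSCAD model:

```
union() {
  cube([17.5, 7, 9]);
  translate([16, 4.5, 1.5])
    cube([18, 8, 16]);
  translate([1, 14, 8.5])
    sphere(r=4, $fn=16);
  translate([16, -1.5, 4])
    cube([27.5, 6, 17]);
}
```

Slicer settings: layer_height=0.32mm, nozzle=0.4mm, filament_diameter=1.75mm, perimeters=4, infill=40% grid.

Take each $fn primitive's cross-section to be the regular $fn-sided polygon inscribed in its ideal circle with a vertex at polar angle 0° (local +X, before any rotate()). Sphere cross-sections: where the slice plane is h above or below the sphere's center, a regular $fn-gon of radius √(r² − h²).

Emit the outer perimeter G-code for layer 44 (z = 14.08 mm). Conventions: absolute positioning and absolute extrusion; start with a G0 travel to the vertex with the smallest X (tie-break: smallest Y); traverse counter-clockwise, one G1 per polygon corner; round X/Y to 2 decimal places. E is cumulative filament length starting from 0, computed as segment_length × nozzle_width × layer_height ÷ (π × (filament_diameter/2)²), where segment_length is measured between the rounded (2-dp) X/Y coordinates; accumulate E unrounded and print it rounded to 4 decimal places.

At z = 14.08 mm: the cube is not intersected at this z (z outside [0, 9]); the 18×8 cube at (16, 4.5) contributes its full rectangle; the sphere at (1, 14) does not reach this height (|z−center|=5.580 > r=4); the 27.5×6 cube at (16, -1.5) contributes its full rectangle; Taking the union: the 2 present regions share edge segments without overlapping in area, so areas simply add but the touching pieces fuse into one outline (the shared edge portions become interior and drop out of the boundary) — 1 connected region. The outline is a single polygon with 6 vertices. Extrusion per mm of travel: 0.4 × 0.32 / (π × 0.875²) = 0.053216. Accumulating E over each segment gives final E = 4.4169.

G0 X16.00 Y-1.50 Z14.08
G1 X43.50 Y-1.50 E1.4634
G1 X43.50 Y4.50 E1.7827
G1 X34.00 Y4.50 E2.2883
G1 X34.00 Y12.50 E2.7140
G1 X16.00 Y12.50 E3.6719
G1 X16.00 Y-1.50 E4.4169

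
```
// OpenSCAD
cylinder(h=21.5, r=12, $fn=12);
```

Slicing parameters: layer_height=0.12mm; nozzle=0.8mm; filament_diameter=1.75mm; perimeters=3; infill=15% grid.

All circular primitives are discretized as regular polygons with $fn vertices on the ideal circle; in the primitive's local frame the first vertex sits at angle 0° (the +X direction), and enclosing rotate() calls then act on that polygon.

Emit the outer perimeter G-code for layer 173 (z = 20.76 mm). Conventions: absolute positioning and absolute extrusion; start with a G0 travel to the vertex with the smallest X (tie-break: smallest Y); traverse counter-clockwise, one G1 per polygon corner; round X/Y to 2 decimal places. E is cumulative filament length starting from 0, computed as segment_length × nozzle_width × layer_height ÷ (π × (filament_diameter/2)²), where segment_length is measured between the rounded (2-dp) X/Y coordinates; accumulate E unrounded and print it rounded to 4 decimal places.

G0 X-12.00 Y0.00 Z20.76
G1 X-10.39 Y-6.00 E0.2479
G1 X-6.00 Y-10.39 E0.4957
G1 X0.00 Y-12.00 E0.7437
G1 X6.00 Y-10.39 E0.9916
G1 X10.39 Y-6.00 E1.2394
G1 X12.00 Y0.00 E1.4874
G1 X10.39 Y6.00 E1.7353
G1 X6.00 Y10.39 E1.9831
G1 X0.00 Y12.00 E2.2310
G1 X-6.00 Y10.39 E2.4790
G1 X-10.39 Y6.00 E2.7268
G1 X-12.00 Y0.00 E2.9747

At z = 20.76 mm: the r=12 cylinder gives a regular 12-gon of circumradius 12 (constant along its height). The outline is a single polygon with 12 vertices. Extrusion per mm of travel: 0.8 × 0.12 / (π × 0.875²) = 0.039912. Accumulating E over each segment gives final E = 2.9747.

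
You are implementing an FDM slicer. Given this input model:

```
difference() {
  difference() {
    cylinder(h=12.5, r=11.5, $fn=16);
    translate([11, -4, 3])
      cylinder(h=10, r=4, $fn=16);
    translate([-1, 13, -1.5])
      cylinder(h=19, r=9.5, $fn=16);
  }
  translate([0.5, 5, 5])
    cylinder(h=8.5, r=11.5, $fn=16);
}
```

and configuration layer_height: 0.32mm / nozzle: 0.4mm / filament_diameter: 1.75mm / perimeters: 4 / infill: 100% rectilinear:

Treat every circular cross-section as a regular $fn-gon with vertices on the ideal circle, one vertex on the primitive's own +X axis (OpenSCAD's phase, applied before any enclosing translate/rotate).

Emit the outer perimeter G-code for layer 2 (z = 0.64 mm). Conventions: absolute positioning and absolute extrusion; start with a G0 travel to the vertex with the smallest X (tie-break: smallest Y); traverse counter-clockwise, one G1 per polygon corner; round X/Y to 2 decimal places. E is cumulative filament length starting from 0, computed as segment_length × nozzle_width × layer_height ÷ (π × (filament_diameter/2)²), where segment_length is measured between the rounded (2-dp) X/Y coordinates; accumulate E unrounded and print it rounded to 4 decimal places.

G0 X-11.50 Y0.00 Z0.64
G1 X-10.62 Y-4.40 E0.2388
G1 X-8.13 Y-8.13 E0.4774
G1 X-4.40 Y-10.62 E0.7161
G1 X0.00 Y-11.50 E0.9549
G1 X4.40 Y-10.62 E1.1937
G1 X8.13 Y-8.13 E1.4323
G1 X10.62 Y-4.40 E1.6710
G1 X11.50 Y0.00 E1.9098
G1 X10.62 Y4.40 E2.1486
G1 X8.13 Y8.13 E2.3872
G1 X7.32 Y8.68 E2.4394
G1 X5.72 Y6.28 E2.5929
G1 X2.64 Y4.22 E2.7900
G1 X-1.00 Y3.50 E2.9875
G1 X-4.64 Y4.22 E3.1850
G1 X-7.72 Y6.28 E3.3821
G1 X-8.54 Y7.52 E3.4613
G1 X-10.62 Y4.40 E3.6608
G1 X-11.50 Y0.00 E3.8996

At z = 0.64 mm: the cylinder: section is a regular 16-gon, circumradius r=11.5; the cylinder at (11, -4) is absent (z outside [3, 13]); the r=9.5 cylinder at (-1, 13) contributes a regular 16-gon of circumradius 9.5; Taking the first minus the rest: starting from the r=11.5 cylinder, the r=9.5 cylinder at (-1, 13) partially overlaps it — only the 85.60 mm² overlap (of its 276.30 mm²) is removed, clipping the outline — 1 connected region; the cylinder at (0.5, 5) is not intersected at this z (z outside [5, 13.5]); Subtracting the remaining from the first: none of the subtracted shapes is present at this height, so that combined region is unchanged — 1 connected region. The outline is a single polygon with 19 vertices. Extrusion per mm of travel: 0.4 × 0.32 / (π × 0.875²) = 0.053216. Accumulating E over each segment gives final E = 3.8996.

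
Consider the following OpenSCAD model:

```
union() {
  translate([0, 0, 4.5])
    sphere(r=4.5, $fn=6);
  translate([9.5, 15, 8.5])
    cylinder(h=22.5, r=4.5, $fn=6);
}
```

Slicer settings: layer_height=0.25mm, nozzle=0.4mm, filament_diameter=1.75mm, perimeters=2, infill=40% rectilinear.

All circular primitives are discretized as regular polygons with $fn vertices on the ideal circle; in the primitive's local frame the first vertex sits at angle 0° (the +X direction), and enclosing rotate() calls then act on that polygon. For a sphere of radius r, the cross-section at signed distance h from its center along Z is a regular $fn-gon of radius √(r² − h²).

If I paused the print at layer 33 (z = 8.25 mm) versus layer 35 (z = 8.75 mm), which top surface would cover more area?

layer 35 (z = 8.75 mm)

Layer 33 (z = 8.25): the r=4.5 sphere contributes a regular 6-gon of circumradius √(4.5²−3.75²) = 2.487 (area = (6/2)·2.487²·sin(360°/6) = 16.08 mm²); the cylinder at (9.5, 15) is absent (z outside [8.5, 31]); Merging all regions: only the r=4.5 sphere is present, so the union is just that shape — area = 16.08 mm². So its area = 16.08 mm². Layer 35 (z = 8.75): the r=4.5 sphere contributes a regular 6-gon of circumradius √(4.5²−4.25²) = 1.479 (area = (6/2)·1.479²·sin(360°/6) = 5.68 mm²); the r=4.5 cylinder at (9.5, 15) gives a regular 6-gon of circumradius 4.5 (constant along its height) (area = (6/2)·4.500²·sin(360°/6) = 52.61 mm²); Merging all regions: the 2 present regions are separate (no shared area or edge), so areas and boundary lengths simply add and each stays a separate island — area = 58.29 mm². So its area = 58.29 mm². Layer 35 is larger (58.29 vs 16.08 mm²).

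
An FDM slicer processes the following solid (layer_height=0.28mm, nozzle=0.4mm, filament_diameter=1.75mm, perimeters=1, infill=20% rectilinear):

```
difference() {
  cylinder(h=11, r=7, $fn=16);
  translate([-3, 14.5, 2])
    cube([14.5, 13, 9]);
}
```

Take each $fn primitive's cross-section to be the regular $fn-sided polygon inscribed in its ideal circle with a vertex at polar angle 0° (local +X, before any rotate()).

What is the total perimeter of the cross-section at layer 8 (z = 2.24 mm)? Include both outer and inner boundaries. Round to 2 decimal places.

43.70 mm

At z = 2.24 mm: the cylinder: section is a regular 16-gon, circumradius r=7 (perimeter = 2·16·7.000·sin(180°/16) = 43.70 mm); the cube at (-3, 14.5) is present — its section is the full 14.5×13 rectangle (perimeter 55.00 mm); Subtracting the remaining from the first: starting from the r=7 cylinder, the 14.5×13 cube at (-3, 14.5) misses the remaining region (no effect) — boundary = 43.70 mm. Overall, the cross-section is a single solid region. Total boundary length (outer) = 43.70 mm.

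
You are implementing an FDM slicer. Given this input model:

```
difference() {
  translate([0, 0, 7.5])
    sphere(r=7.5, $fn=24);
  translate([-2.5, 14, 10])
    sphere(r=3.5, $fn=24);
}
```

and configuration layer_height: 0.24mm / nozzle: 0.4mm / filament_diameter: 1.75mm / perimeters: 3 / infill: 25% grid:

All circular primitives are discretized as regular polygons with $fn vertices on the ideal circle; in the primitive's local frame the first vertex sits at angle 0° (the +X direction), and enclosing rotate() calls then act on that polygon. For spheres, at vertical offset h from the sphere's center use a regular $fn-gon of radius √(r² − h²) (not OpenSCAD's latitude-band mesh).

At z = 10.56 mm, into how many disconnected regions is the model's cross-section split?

1

At z = 10.56 mm: the sphere: section is a regular 24-gon, circumradius = √(r²−h²) = √(7.5²−3.06²) = 6.847; the r=3.5 sphere at (-2.5, 14) contributes a regular 24-gon of circumradius √(3.5²−0.56²) = 3.455; Subtracting the remaining from the first: starting from the r=7.5 sphere, the r=3.5 sphere at (-2.5, 14) misses the remaining region (no effect) — 1 connected region. The result has 1 disconnected region.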